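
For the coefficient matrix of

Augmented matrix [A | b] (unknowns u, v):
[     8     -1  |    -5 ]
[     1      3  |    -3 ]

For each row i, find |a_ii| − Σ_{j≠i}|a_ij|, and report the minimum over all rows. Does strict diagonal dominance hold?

row 1: |8| − (1) = 7
row 2: |3| − (1) = 2
minimum over rows = 2 → strictly diagonally dominant (convergence guaranteed)

2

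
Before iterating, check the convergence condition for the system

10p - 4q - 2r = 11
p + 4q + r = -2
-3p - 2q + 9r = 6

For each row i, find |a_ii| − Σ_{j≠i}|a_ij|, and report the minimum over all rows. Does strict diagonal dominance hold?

row 1: |10| − (4+2) = 4
row 2: |4| − (1+1) = 2
row 3: |9| − (3+2) = 4
minimum over rows = 2 → strictly diagonally dominant (convergence guaranteed)

2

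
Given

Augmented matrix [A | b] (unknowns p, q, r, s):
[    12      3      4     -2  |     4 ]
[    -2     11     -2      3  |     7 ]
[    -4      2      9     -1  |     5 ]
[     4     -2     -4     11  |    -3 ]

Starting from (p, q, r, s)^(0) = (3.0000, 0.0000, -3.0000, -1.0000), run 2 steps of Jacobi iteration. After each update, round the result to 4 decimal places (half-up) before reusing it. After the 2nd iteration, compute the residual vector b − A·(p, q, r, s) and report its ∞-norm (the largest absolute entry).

Iteration 1:
  p = (4 - (3)·0.0000 - (4)·-3.0000 - (-2)·-1.0000) / (12) = 1.1667
  q = (7 - (-2)·3.0000 - (-2)·-3.0000 - (3)·-1.0000) / (11) = 0.9091
  r = (5 - (-4)·3.0000 - (2)·0.0000 - (-1)·-1.0000) / (9) = 1.7778
  s = (-3 - (4)·3.0000 - (-2)·0.0000 - (-4)·-3.0000) / (11) = -2.4545
Iteration 2:
  p = (4 - (3)·0.9091 - (4)·1.7778 - (-2)·-2.4545) / (12) = -0.8956
  q = (7 - (-2)·1.1667 - (-2)·1.7778 - (3)·-2.4545) / (11) = 1.8411
  r = (5 - (-4)·1.1667 - (2)·0.9091 - (-1)·-2.4545) / (9) = 0.5993
  s = (-3 - (4)·1.1667 - (-2)·0.9091 - (-4)·1.7778) / (11) = 0.1148
Residual b − A·x = (7.0563, -14.1891, -7.5435, 5.3990); ∞-norm = 14.1891

14.1891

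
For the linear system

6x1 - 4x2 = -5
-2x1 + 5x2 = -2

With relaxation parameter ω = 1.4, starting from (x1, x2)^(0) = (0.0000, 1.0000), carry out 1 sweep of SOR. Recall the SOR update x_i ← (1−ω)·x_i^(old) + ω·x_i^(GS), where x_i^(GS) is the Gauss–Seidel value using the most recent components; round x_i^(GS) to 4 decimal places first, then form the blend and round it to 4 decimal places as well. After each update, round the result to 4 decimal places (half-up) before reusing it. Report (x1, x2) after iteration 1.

(-0.2334, -1.0908)

Iteration 1:
  x1: GS value = (-5 - (-4)·1.0000) / (6) = -0.1667;  x1 ← (1−ω)·0.0000 + ω·-0.1667 = -0.2334
  x2: GS value = (-2 - (-2)·-0.2334) / (5) = -0.4934;  x2 ← (1−ω)·1.0000 + ω·-0.4934 = -1.0908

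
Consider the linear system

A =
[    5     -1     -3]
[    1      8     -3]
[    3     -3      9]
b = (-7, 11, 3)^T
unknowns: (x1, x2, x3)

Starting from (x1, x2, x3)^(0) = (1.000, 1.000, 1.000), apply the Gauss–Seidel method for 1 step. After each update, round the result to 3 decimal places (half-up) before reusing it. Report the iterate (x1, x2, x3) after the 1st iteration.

(-0.600, 1.825, 1.142)

Iteration 1:
  x1 = (-7 - (-1)·1.000 - (-3)·1.000) / (5) = -0.600
  x2 = (11 - (1)·-0.600 - (-3)·1.000) / (8) = 1.825
  x3 = (3 - (3)·-0.600 - (-3)·1.825) / (9) = 1.142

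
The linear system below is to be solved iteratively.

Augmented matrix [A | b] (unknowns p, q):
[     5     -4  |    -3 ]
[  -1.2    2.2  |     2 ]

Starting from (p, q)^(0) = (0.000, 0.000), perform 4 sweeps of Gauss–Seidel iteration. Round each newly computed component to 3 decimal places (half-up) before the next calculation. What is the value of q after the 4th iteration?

0.995

Iteration 1:
  p = (-3 - (-4)·0.000) / (5) = -0.600
  q = (2 - (-1.2)·-0.600) / (2.2) = 0.582
Iteration 2:
  p = (-3 - (-4)·0.582) / (5) = -0.134
  q = (2 - (-1.2)·-0.134) / (2.2) = 0.836
Iteration 3:
  p = (-3 - (-4)·0.836) / (5) = 0.069
  q = (2 - (-1.2)·0.069) / (2.2) = 0.947
Iteration 4:
  p = (-3 - (-4)·0.947) / (5) = 0.158
  q = (2 - (-1.2)·0.158) / (2.2) = 0.995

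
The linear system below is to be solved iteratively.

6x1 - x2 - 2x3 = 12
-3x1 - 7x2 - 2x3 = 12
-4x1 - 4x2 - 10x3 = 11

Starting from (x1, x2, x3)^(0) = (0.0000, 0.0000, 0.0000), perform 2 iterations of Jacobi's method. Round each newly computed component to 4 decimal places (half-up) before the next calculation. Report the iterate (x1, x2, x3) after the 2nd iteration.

Iteration 1:
  x1 = (12 - (-1)·0.0000 - (-2)·0.0000) / (6) = 2.0000
  x2 = (12 - (-3)·0.0000 - (-2)·0.0000) / (-7) = -1.7143
  x3 = (11 - (-4)·0.0000 - (-4)·0.0000) / (-10) = -1.1000
Iteration 2:
  x1 = (12 - (-1)·-1.7143 - (-2)·-1.1000) / (6) = 1.3476
  x2 = (12 - (-3)·2.0000 - (-2)·-1.1000) / (-7) = -2.2571
  x3 = (11 - (-4)·2.0000 - (-4)·-1.7143) / (-10) = -1.2143

(1.3476, -2.2571, -1.2143)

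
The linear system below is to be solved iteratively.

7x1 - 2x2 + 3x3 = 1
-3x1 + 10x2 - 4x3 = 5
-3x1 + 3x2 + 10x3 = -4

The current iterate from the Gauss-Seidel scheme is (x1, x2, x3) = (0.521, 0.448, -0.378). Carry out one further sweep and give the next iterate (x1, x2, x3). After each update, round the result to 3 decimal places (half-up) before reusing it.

(0.433, 0.479, -0.414)

One sweep:
  x1 = (1 - (-2)·0.448 - (3)·-0.378) / (7) = 0.433
  x2 = (5 - (-3)·0.433 - (-4)·-0.378) / (10) = 0.479
  x3 = (-4 - (-3)·0.433 - (3)·0.479) / (10) = -0.414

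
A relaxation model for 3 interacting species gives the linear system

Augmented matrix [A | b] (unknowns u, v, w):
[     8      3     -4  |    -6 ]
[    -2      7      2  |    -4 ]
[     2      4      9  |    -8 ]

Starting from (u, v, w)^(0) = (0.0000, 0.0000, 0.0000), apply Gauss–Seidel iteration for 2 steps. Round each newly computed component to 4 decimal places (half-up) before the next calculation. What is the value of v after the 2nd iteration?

-0.6483

Iteration 1:
  u = (-6 - (3)·0.0000 - (-4)·0.0000) / (8) = -0.7500
  v = (-4 - (-2)·-0.7500 - (2)·0.0000) / (7) = -0.7857
  w = (-8 - (2)·-0.7500 - (4)·-0.7857) / (9) = -0.3730
Iteration 2:
  u = (-6 - (3)·-0.7857 - (-4)·-0.3730) / (8) = -0.6419
  v = (-4 - (-2)·-0.6419 - (2)·-0.3730) / (7) = -0.6483
  w = (-8 - (2)·-0.6419 - (4)·-0.6483) / (9) = -0.4581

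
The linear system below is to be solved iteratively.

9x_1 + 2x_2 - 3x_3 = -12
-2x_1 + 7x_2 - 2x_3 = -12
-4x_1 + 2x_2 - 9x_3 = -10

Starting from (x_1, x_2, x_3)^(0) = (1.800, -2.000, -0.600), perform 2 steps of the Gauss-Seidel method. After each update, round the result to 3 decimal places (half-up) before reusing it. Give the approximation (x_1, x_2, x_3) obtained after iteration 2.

(-0.476, -1.534, 0.982)

Iteration 1:
  x_1 = (-12 - (2)·-2.000 - (-3)·-0.600) / (9) = -1.089
  x_2 = (-12 - (-2)·-1.089 - (-2)·-0.600) / (7) = -2.197
  x_3 = (-10 - (-4)·-1.089 - (2)·-2.197) / (-9) = 1.107
Iteration 2:
  x_1 = (-12 - (2)·-2.197 - (-3)·1.107) / (9) = -0.476
  x_2 = (-12 - (-2)·-0.476 - (-2)·1.107) / (7) = -1.534
  x_3 = (-10 - (-4)·-0.476 - (2)·-1.534) / (-9) = 0.982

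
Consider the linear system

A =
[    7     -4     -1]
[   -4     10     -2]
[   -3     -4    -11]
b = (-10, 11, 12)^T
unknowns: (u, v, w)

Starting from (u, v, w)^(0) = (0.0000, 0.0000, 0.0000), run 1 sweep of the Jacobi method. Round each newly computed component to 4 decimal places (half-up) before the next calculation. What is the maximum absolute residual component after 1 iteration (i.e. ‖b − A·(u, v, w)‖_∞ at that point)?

Iteration 1:
  u = (-10 - (-4)·0.0000 - (-1)·0.0000) / (7) = -1.4286
  v = (11 - (-4)·0.0000 - (-2)·0.0000) / (10) = 1.1000
  w = (12 - (-3)·0.0000 - (-4)·0.0000) / (-11) = -1.0909
Residual b − A·x = (3.3093, -7.8962, 0.1143); ∞-norm = 7.8962

7.8962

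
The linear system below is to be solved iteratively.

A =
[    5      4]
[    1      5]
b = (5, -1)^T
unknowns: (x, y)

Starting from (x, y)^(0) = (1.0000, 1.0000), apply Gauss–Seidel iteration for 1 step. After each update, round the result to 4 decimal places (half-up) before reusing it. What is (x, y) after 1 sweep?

(0.2000, -0.2400)

Iteration 1:
  x = (5 - (4)·1.0000) / (5) = 0.2000
  y = (-1 - (1)·0.2000) / (5) = -0.2400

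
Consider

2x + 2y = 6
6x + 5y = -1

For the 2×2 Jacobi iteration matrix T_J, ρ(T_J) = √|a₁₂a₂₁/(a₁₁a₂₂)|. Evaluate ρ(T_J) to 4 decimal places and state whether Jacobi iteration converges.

1.0954

a₁₂a₂₁/(a₁₁a₂₂) = (2)·(6) / ((2)·(5)) = 1.200000
ρ = √|1.200000| = √1.200000 = 1.0954
ρ > 1, so Jacobi diverges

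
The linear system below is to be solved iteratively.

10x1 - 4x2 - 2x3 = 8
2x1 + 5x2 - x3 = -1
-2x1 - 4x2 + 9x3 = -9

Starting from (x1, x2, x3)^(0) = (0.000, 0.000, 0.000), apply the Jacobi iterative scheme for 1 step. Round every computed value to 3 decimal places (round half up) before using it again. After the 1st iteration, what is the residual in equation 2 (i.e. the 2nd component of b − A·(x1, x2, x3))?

-2.600

Iteration 1:
  x1 = (8 - (-4)·0.000 - (-2)·0.000) / (10) = 0.800
  x2 = (-1 - (2)·0.000 - (-1)·0.000) / (5) = -0.200
  x3 = (-9 - (-2)·0.000 - (-4)·0.000) / (9) = -1.000
Residual b − A·x = (-2.800, -2.600, 0.800)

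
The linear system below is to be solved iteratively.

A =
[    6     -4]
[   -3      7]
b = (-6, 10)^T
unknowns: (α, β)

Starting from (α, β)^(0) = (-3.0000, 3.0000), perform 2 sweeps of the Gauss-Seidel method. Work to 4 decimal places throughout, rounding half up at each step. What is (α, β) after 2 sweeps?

Iteration 1:
  α = (-6 - (-4)·3.0000) / (6) = 1.0000
  β = (10 - (-3)·1.0000) / (7) = 1.8571
Iteration 2:
  α = (-6 - (-4)·1.8571) / (6) = 0.2381
  β = (10 - (-3)·0.2381) / (7) = 1.5306

(0.2381, 1.5306)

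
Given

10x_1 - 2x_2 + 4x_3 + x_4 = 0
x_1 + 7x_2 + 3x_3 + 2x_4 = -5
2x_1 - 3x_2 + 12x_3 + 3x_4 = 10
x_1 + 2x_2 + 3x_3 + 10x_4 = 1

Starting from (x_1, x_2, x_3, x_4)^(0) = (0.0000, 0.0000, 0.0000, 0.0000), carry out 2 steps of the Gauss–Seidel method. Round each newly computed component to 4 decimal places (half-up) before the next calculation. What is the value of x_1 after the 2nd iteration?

Iteration 1:
  x_1 = (0 - (-2)·0.0000 - (4)·0.0000 - (1)·0.0000) / (10) = 0.0000
  x_2 = (-5 - (1)·0.0000 - (3)·0.0000 - (2)·0.0000) / (7) = -0.7143
  x_3 = (10 - (2)·0.0000 - (-3)·-0.7143 - (3)·0.0000) / (12) = 0.6548
  x_4 = (1 - (1)·0.0000 - (2)·-0.7143 - (3)·0.6548) / (10) = 0.0464
Iteration 2:
  x_1 = (0 - (-2)·-0.7143 - (4)·0.6548 - (1)·0.0464) / (10) = -0.4094
  x_2 = (-5 - (1)·-0.4094 - (3)·0.6548 - (2)·0.0464) / (7) = -0.9497
  x_3 = (10 - (2)·-0.4094 - (-3)·-0.9497 - (3)·0.0464) / (12) = 0.6525
  x_4 = (1 - (1)·-0.4094 - (2)·-0.9497 - (3)·0.6525) / (10) = 0.1351

-0.4094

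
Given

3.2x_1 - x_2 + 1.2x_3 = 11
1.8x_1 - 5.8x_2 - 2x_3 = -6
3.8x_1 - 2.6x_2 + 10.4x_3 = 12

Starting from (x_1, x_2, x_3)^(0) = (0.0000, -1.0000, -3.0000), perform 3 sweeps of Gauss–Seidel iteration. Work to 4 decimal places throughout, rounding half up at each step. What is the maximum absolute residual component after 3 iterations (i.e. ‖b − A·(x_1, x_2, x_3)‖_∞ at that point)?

Iteration 1:
  x_1 = (11 - (-1)·-1.0000 - (1.2)·-3.0000) / (3.2) = 4.2500
  x_2 = (-6 - (1.8)·4.2500 - (-2)·-3.0000) / (-5.8) = 3.3879
  x_3 = (12 - (3.8)·4.2500 - (-2.6)·3.3879) / (10.4) = 0.4479
Iteration 2:
  x_1 = (11 - (-1)·3.3879 - (1.2)·0.4479) / (3.2) = 4.3283
  x_2 = (-6 - (1.8)·4.3283 - (-2)·0.4479) / (-5.8) = 2.2233
  x_3 = (12 - (3.8)·4.3283 - (-2.6)·2.2233) / (10.4) = 0.1282
Iteration 3:
  x_1 = (11 - (-1)·2.2233 - (1.2)·0.1282) / (3.2) = 4.0842
  x_2 = (-6 - (1.8)·4.0842 - (-2)·0.1282) / (-5.8) = 2.2578
  x_3 = (12 - (3.8)·4.0842 - (-2.6)·2.2578) / (10.4) = 0.2260
Residual b − A·x = (-0.0828, 0.1957, -0.0001); ∞-norm = 0.1957

0.1957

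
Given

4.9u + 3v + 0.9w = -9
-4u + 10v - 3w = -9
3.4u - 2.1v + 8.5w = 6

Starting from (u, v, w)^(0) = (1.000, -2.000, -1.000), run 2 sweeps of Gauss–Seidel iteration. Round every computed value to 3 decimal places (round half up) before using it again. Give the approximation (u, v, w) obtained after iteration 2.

(-1.096, -1.177, 0.853)

Iteration 1:
  u = (-9 - (3)·-2.000 - (0.9)·-1.000) / (4.9) = -0.429
  v = (-9 - (-4)·-0.429 - (-3)·-1.000) / (10) = -1.372
  w = (6 - (3.4)·-0.429 - (-2.1)·-1.372) / (8.5) = 0.539
Iteration 2:
  u = (-9 - (3)·-1.372 - (0.9)·0.539) / (4.9) = -1.096
  v = (-9 - (-4)·-1.096 - (-3)·0.539) / (10) = -1.177
  w = (6 - (3.4)·-1.096 - (-2.1)·-1.177) / (8.5) = 0.853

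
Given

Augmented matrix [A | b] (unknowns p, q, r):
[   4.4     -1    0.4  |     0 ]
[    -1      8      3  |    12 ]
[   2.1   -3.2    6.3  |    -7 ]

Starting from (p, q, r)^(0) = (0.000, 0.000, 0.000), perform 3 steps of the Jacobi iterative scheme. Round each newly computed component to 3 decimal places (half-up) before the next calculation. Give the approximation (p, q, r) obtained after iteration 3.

(0.467, 1.686, -0.285)

Iteration 1:
  p = (0 - (-1)·0.000 - (0.4)·0.000) / (4.4) = 0.000
  q = (12 - (-1)·0.000 - (3)·0.000) / (8) = 1.500
  r = (-7 - (2.1)·0.000 - (-3.2)·0.000) / (6.3) = -1.111
Iteration 2:
  p = (0 - (-1)·1.500 - (0.4)·-1.111) / (4.4) = 0.442
  q = (12 - (-1)·0.000 - (3)·-1.111) / (8) = 1.917
  r = (-7 - (2.1)·0.000 - (-3.2)·1.500) / (6.3) = -0.349
Iteration 3:
  p = (0 - (-1)·1.917 - (0.4)·-0.349) / (4.4) = 0.467
  q = (12 - (-1)·0.442 - (3)·-0.349) / (8) = 1.686
  r = (-7 - (2.1)·0.442 - (-3.2)·1.917) / (6.3) = -0.285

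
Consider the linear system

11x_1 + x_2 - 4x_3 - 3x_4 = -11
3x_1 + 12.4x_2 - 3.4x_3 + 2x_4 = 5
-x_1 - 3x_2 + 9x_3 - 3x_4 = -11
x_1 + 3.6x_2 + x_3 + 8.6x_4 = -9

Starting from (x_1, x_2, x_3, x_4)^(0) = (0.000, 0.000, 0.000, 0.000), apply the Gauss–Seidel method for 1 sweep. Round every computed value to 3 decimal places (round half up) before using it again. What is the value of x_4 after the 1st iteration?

-1.070

Iteration 1:
  x_1 = (-11 - (1)·0.000 - (-4)·0.000 - (-3)·0.000) / (11) = -1.000
  x_2 = (5 - (3)·-1.000 - (-3.4)·0.000 - (2)·0.000) / (12.4) = 0.645
  x_3 = (-11 - (-1)·-1.000 - (-3)·0.645 - (-3)·0.000) / (9) = -1.118
  x_4 = (-9 - (1)·-1.000 - (3.6)·0.645 - (1)·-1.118) / (8.6) = -1.070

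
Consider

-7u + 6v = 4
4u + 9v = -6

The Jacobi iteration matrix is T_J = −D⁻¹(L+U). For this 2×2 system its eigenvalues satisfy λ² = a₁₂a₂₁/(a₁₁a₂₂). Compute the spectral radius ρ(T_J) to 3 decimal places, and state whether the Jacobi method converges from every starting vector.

a₁₂a₂₁/(a₁₁a₂₂) = (6)·(4) / ((-7)·(9)) = -0.380952
ρ = √|-0.380952| = √0.380952 = 0.617
ρ < 1, so Jacobi converges

0.617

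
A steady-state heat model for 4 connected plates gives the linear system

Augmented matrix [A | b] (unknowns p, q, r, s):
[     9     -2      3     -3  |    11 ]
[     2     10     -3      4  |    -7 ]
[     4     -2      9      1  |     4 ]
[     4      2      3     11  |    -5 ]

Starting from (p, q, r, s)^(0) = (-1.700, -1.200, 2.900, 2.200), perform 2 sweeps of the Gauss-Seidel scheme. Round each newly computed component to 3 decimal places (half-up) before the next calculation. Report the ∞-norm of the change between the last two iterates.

0.255

Iteration 1:
  p = (11 - (-2)·-1.200 - (3)·2.900 - (-3)·2.200) / (9) = 0.722
  q = (-7 - (2)·0.722 - (-3)·2.900 - (4)·2.200) / (10) = -0.854
  r = (4 - (4)·0.722 - (-2)·-0.854 - (1)·2.200) / (9) = -0.311
  s = (-5 - (4)·0.722 - (2)·-0.854 - (3)·-0.311) / (11) = -0.477
Iteration 2:
  p = (11 - (-2)·-0.854 - (3)·-0.311 - (-3)·-0.477) / (9) = 0.977
  q = (-7 - (2)·0.977 - (-3)·-0.311 - (4)·-0.477) / (10) = -0.798
  r = (4 - (4)·0.977 - (-2)·-0.798 - (1)·-0.477) / (9) = -0.114
  s = (-5 - (4)·0.977 - (2)·-0.798 - (3)·-0.114) / (11) = -0.634
Change: (0.255, 0.056, 0.197, -0.157) → max |·| = 0.255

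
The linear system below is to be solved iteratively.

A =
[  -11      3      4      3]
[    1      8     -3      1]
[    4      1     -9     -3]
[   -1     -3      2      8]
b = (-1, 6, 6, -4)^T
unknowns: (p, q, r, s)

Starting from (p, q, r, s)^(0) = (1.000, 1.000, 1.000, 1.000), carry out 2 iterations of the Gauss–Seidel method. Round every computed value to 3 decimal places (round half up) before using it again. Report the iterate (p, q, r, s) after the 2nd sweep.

(0.182, 0.547, -0.548, -0.135)

Iteration 1:
  p = (-1 - (3)·1.000 - (4)·1.000 - (3)·1.000) / (-11) = 1.000
  q = (6 - (1)·1.000 - (-3)·1.000 - (1)·1.000) / (8) = 0.875
  r = (6 - (4)·1.000 - (1)·0.875 - (-3)·1.000) / (-9) = -0.458
  s = (-4 - (-1)·1.000 - (-3)·0.875 - (2)·-0.458) / (8) = 0.068
Iteration 2:
  p = (-1 - (3)·0.875 - (4)·-0.458 - (3)·0.068) / (-11) = 0.182
  q = (6 - (1)·0.182 - (-3)·-0.458 - (1)·0.068) / (8) = 0.547
  r = (6 - (4)·0.182 - (1)·0.547 - (-3)·0.068) / (-9) = -0.548
  s = (-4 - (-1)·0.182 - (-3)·0.547 - (2)·-0.548) / (8) = -0.135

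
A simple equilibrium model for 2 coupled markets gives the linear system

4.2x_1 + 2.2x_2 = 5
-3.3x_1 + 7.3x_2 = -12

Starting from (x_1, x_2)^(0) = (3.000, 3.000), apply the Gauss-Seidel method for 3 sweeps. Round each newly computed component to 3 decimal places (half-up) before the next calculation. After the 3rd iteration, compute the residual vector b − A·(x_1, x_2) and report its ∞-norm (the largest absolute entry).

0.590

Iteration 1:
  x_1 = (5 - (2.2)·3.000) / (4.2) = -0.381
  x_2 = (-12 - (-3.3)·-0.381) / (7.3) = -1.816
Iteration 2:
  x_1 = (5 - (2.2)·-1.816) / (4.2) = 2.142
  x_2 = (-12 - (-3.3)·2.142) / (7.3) = -0.676
Iteration 3:
  x_1 = (5 - (2.2)·-0.676) / (4.2) = 1.545
  x_2 = (-12 - (-3.3)·1.545) / (7.3) = -0.945
Residual b − A·x = (0.590, -0.003); ∞-norm = 0.590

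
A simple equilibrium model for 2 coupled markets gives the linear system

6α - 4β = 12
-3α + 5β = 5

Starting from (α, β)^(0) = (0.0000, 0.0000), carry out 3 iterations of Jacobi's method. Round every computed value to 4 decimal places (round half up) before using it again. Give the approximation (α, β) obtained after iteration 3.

Iteration 1:
  α = (12 - (-4)·0.0000) / (6) = 2.0000
  β = (5 - (-3)·0.0000) / (5) = 1.0000
Iteration 2:
  α = (12 - (-4)·1.0000) / (6) = 2.6667
  β = (5 - (-3)·2.0000) / (5) = 2.2000
Iteration 3:
  α = (12 - (-4)·2.2000) / (6) = 3.4667
  β = (5 - (-3)·2.6667) / (5) = 2.6000

(3.4667, 2.6000)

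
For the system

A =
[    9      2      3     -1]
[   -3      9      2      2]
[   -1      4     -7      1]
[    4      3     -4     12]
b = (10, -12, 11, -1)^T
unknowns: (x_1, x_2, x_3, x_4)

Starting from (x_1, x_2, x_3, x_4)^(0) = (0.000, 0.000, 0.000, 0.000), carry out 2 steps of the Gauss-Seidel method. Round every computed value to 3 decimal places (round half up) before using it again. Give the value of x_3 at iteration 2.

-1.965

Iteration 1:
  x_1 = (10 - (2)·0.000 - (3)·0.000 - (-1)·0.000) / (9) = 1.111
  x_2 = (-12 - (-3)·1.111 - (2)·0.000 - (2)·0.000) / (9) = -0.963
  x_3 = (11 - (-1)·1.111 - (4)·-0.963 - (1)·0.000) / (-7) = -2.280
  x_4 = (-1 - (4)·1.111 - (3)·-0.963 - (-4)·-2.280) / (12) = -0.973
Iteration 2:
  x_1 = (10 - (2)·-0.963 - (3)·-2.280 - (-1)·-0.973) / (9) = 1.977
  x_2 = (-12 - (-3)·1.977 - (2)·-2.280 - (2)·-0.973) / (9) = 0.049
  x_3 = (11 - (-1)·1.977 - (4)·0.049 - (1)·-0.973) / (-7) = -1.965
  x_4 = (-1 - (4)·1.977 - (3)·0.049 - (-4)·-1.965) / (12) = -1.410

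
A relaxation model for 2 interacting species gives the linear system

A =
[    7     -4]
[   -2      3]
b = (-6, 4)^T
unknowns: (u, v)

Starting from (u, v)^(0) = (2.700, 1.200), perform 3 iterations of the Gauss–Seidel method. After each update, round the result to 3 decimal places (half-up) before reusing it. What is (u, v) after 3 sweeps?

Iteration 1:
  u = (-6 - (-4)·1.200) / (7) = -0.171
  v = (4 - (-2)·-0.171) / (3) = 1.219
Iteration 2:
  u = (-6 - (-4)·1.219) / (7) = -0.161
  v = (4 - (-2)·-0.161) / (3) = 1.226
Iteration 3:
  u = (-6 - (-4)·1.226) / (7) = -0.157
  v = (4 - (-2)·-0.157) / (3) = 1.229

(-0.157, 1.229)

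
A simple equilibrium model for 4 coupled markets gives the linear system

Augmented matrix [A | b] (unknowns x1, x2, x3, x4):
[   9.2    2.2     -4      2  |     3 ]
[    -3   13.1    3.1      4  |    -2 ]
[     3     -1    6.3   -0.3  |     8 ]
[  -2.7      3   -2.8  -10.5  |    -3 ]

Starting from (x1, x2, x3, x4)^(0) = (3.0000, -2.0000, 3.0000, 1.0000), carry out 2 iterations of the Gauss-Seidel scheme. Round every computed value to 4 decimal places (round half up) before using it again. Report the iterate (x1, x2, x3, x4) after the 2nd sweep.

Iteration 1:
  x1 = (3 - (2.2)·-2.0000 - (-4)·3.0000 - (2)·1.0000) / (9.2) = 1.8913
  x2 = (-2 - (-3)·1.8913 - (3.1)·3.0000 - (4)·1.0000) / (13.1) = -0.7348
  x3 = (8 - (3)·1.8913 - (-1)·-0.7348 - (-0.3)·1.0000) / (6.3) = 0.3002
  x4 = (-3 - (-2.7)·1.8913 - (3)·-0.7348 - (-2.8)·0.3002) / (-10.5) = -0.4906
Iteration 2:
  x1 = (3 - (2.2)·-0.7348 - (-4)·0.3002 - (2)·-0.4906) / (9.2) = 0.7390
  x2 = (-2 - (-3)·0.7390 - (3.1)·0.3002 - (4)·-0.4906) / (13.1) = 0.0953
  x3 = (8 - (3)·0.7390 - (-1)·0.0953 - (-0.3)·-0.4906) / (6.3) = 0.9097
  x4 = (-3 - (-2.7)·0.7390 - (3)·0.0953 - (-2.8)·0.9097) / (-10.5) = -0.1197

(0.7390, 0.0953, 0.9097, -0.1197)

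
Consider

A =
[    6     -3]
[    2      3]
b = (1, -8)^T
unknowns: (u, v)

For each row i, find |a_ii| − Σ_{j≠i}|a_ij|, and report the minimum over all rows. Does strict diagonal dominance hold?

1

row 1: |6| − (3) = 3
row 2: |3| − (2) = 1
minimum over rows = 1 → strictly diagonally dominant (convergence guaranteed)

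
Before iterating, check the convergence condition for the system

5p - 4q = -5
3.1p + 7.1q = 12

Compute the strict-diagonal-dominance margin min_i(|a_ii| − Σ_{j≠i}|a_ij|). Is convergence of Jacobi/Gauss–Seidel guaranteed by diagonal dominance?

1

row 1: |5| − (4) = 1
row 2: |7.1| − (3.1) = 4
minimum over rows = 1 → strictly diagonally dominant (convergence guaranteed)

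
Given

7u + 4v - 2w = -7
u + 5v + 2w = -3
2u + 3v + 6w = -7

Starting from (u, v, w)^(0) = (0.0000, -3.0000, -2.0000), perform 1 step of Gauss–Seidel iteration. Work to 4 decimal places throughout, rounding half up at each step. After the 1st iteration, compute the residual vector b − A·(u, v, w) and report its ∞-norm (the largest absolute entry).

11.2859

Iteration 1:
  u = (-7 - (4)·-3.0000 - (-2)·-2.0000) / (7) = 0.1429
  v = (-3 - (1)·0.1429 - (2)·-2.0000) / (5) = 0.1714
  w = (-7 - (2)·0.1429 - (3)·0.1714) / (6) = -1.3000
Residual b − A·x = (-11.2859, -1.3999, 0.0000); ∞-norm = 11.2859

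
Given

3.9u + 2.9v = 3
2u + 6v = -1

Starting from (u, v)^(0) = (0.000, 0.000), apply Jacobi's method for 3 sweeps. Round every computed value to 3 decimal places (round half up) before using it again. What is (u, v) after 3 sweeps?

Iteration 1:
  u = (3 - (2.9)·0.000) / (3.9) = 0.769
  v = (-1 - (2)·0.000) / (6) = -0.167
Iteration 2:
  u = (3 - (2.9)·-0.167) / (3.9) = 0.893
  v = (-1 - (2)·0.769) / (6) = -0.423
Iteration 3:
  u = (3 - (2.9)·-0.423) / (3.9) = 1.084
  v = (-1 - (2)·0.893) / (6) = -0.464

(1.084, -0.464)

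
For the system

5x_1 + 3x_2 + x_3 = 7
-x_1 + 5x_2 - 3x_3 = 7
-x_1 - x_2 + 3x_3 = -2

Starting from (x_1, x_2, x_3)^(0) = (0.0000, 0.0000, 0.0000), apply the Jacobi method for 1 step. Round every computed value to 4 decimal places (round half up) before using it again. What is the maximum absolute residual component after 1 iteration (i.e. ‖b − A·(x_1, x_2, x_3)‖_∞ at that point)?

3.5333

Iteration 1:
  x_1 = (7 - (3)·0.0000 - (1)·0.0000) / (5) = 1.4000
  x_2 = (7 - (-1)·0.0000 - (-3)·0.0000) / (5) = 1.4000
  x_3 = (-2 - (-1)·0.0000 - (-1)·0.0000) / (3) = -0.6667
Residual b − A·x = (-3.5333, -0.6001, 2.8001); ∞-norm = 3.5333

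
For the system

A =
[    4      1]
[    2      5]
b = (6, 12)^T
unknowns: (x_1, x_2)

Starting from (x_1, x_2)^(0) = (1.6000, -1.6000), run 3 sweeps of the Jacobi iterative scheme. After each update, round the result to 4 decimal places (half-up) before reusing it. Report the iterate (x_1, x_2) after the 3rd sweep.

Iteration 1:
  x_1 = (6 - (1)·-1.6000) / (4) = 1.9000
  x_2 = (12 - (2)·1.6000) / (5) = 1.7600
Iteration 2:
  x_1 = (6 - (1)·1.7600) / (4) = 1.0600
  x_2 = (12 - (2)·1.9000) / (5) = 1.6400
Iteration 3:
  x_1 = (6 - (1)·1.6400) / (4) = 1.0900
  x_2 = (12 - (2)·1.0600) / (5) = 1.9760

(1.0900, 1.9760)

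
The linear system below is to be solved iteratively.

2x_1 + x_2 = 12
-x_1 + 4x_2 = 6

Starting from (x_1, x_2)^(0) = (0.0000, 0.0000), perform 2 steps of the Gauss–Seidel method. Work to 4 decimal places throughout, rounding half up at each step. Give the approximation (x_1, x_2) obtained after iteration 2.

Iteration 1:
  x_1 = (12 - (1)·0.0000) / (2) = 6.0000
  x_2 = (6 - (-1)·6.0000) / (4) = 3.0000
Iteration 2:
  x_1 = (12 - (1)·3.0000) / (2) = 4.5000
  x_2 = (6 - (-1)·4.5000) / (4) = 2.6250

(4.5000, 2.6250)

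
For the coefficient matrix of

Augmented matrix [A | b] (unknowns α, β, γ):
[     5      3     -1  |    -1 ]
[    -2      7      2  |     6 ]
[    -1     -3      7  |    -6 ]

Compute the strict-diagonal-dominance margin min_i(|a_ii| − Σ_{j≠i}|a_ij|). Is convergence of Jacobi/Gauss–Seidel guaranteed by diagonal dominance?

row 1: |5| − (3+1) = 1
row 2: |7| − (2+2) = 3
row 3: |7| − (1+3) = 3
minimum over rows = 1 → strictly diagonally dominant (convergence guaranteed)

1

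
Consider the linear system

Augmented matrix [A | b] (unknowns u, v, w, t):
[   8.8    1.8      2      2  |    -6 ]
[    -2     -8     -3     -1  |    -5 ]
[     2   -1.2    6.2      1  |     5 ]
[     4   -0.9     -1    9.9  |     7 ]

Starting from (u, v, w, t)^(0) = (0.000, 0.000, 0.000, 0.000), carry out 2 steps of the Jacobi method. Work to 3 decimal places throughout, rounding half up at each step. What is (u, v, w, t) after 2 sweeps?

(-1.154, 0.405, 1.033, 1.121)

Iteration 1:
  u = (-6 - (1.8)·0.000 - (2)·0.000 - (2)·0.000) / (8.8) = -0.682
  v = (-5 - (-2)·0.000 - (-3)·0.000 - (-1)·0.000) / (-8) = 0.625
  w = (5 - (2)·0.000 - (-1.2)·0.000 - (1)·0.000) / (6.2) = 0.806
  t = (7 - (4)·0.000 - (-0.9)·0.000 - (-1)·0.000) / (9.9) = 0.707
Iteration 2:
  u = (-6 - (1.8)·0.625 - (2)·0.806 - (2)·0.707) / (8.8) = -1.154
  v = (-5 - (-2)·-0.682 - (-3)·0.806 - (-1)·0.707) / (-8) = 0.405
  w = (5 - (2)·-0.682 - (-1.2)·0.625 - (1)·0.707) / (6.2) = 1.033
  t = (7 - (4)·-0.682 - (-0.9)·0.625 - (-1)·0.806) / (9.9) = 1.121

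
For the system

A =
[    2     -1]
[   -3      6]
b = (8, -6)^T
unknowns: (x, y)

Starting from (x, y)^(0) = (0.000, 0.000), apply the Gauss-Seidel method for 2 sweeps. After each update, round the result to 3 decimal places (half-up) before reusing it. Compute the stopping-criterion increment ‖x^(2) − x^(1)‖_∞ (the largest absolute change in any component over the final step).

0.500

Iteration 1:
  x = (8 - (-1)·0.000) / (2) = 4.000
  y = (-6 - (-3)·4.000) / (6) = 1.000
Iteration 2:
  x = (8 - (-1)·1.000) / (2) = 4.500
  y = (-6 - (-3)·4.500) / (6) = 1.250
Change: (0.500, 0.250) → max |·| = 0.500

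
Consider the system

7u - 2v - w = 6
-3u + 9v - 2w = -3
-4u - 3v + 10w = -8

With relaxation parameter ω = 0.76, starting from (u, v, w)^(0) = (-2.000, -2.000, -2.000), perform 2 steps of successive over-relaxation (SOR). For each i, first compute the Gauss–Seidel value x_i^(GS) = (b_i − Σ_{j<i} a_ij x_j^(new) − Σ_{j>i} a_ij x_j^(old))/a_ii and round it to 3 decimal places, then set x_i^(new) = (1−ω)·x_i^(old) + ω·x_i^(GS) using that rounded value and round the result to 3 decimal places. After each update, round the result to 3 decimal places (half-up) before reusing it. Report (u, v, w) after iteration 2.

Iteration 1:
  u: GS value = (6 - (-2)·-2.000 - (-1)·-2.000) / (7) = 0.000;  u ← (1−ω)·-2.000 + ω·0.000 = -0.480
  v: GS value = (-3 - (-3)·-0.480 - (-2)·-2.000) / (9) = -0.938;  v ← (1−ω)·-2.000 + ω·-0.938 = -1.193
  w: GS value = (-8 - (-4)·-0.480 - (-3)·-1.193) / (10) = -1.350;  w ← (1−ω)·-2.000 + ω·-1.350 = -1.506
Iteration 2:
  u: GS value = (6 - (-2)·-1.193 - (-1)·-1.506) / (7) = 0.301;  u ← (1−ω)·-0.480 + ω·0.301 = 0.114
  v: GS value = (-3 - (-3)·0.114 - (-2)·-1.506) / (9) = -0.630;  v ← (1−ω)·-1.193 + ω·-0.630 = -0.765
  w: GS value = (-8 - (-4)·0.114 - (-3)·-0.765) / (10) = -0.984;  w ← (1−ω)·-1.506 + ω·-0.984 = -1.109

(0.114, -0.765, -1.109)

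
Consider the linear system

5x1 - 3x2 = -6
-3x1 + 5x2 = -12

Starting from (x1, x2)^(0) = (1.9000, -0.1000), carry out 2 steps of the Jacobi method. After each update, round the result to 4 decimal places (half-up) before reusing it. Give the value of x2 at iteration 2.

-3.1560

Iteration 1:
  x1 = (-6 - (-3)·-0.1000) / (5) = -1.2600
  x2 = (-12 - (-3)·1.9000) / (5) = -1.2600
Iteration 2:
  x1 = (-6 - (-3)·-1.2600) / (5) = -1.9560
  x2 = (-12 - (-3)·-1.2600) / (5) = -3.1560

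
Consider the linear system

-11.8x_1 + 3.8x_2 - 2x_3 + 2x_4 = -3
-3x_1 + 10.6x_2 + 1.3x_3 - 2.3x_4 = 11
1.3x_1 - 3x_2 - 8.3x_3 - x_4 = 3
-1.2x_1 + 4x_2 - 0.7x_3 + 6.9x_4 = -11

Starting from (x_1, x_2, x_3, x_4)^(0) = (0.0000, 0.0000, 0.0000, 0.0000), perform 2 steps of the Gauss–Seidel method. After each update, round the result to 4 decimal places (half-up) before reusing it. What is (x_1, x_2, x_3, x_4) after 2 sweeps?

(0.3499, 0.7336, -0.2987, -1.9889)

Iteration 1:
  x_1 = (-3 - (3.8)·0.0000 - (-2)·0.0000 - (2)·0.0000) / (-11.8) = 0.2542
  x_2 = (11 - (-3)·0.2542 - (1.3)·0.0000 - (-2.3)·0.0000) / (10.6) = 1.1097
  x_3 = (3 - (1.3)·0.2542 - (-3)·1.1097 - (-1)·0.0000) / (-8.3) = -0.7227
  x_4 = (-11 - (-1.2)·0.2542 - (4)·1.1097 - (-0.7)·-0.7227) / (6.9) = -2.2666
Iteration 2:
  x_1 = (-3 - (3.8)·1.1097 - (-2)·-0.7227 - (2)·-2.2666) / (-11.8) = 0.3499
  x_2 = (11 - (-3)·0.3499 - (1.3)·-0.7227 - (-2.3)·-2.2666) / (10.6) = 0.7336
  x_3 = (3 - (1.3)·0.3499 - (-3)·0.7336 - (-1)·-2.2666) / (-8.3) = -0.2987
  x_4 = (-11 - (-1.2)·0.3499 - (4)·0.7336 - (-0.7)·-0.2987) / (6.9) = -1.9889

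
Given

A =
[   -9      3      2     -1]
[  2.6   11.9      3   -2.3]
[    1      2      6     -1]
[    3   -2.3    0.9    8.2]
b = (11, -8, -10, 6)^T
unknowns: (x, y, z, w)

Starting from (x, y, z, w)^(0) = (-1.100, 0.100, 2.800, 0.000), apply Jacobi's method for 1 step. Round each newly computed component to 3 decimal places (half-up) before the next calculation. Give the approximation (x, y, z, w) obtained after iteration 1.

Iteration 1:
  x = (11 - (3)·0.100 - (2)·2.800 - (-1)·0.000) / (-9) = -0.567
  y = (-8 - (2.6)·-1.100 - (3)·2.800 - (-2.3)·0.000) / (11.9) = -1.138
  z = (-10 - (1)·-1.100 - (2)·0.100 - (-1)·0.000) / (6) = -1.517
  w = (6 - (3)·-1.100 - (-2.3)·0.100 - (0.9)·2.800) / (8.2) = 0.855

(-0.567, -1.138, -1.517, 0.855)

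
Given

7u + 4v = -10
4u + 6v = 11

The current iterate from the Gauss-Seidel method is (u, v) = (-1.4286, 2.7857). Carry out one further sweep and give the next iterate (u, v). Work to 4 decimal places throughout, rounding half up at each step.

One sweep:
  u = (-10 - (4)·2.7857) / (7) = -3.0204
  v = (11 - (4)·-3.0204) / (6) = 3.8469

(-3.0204, 3.8469)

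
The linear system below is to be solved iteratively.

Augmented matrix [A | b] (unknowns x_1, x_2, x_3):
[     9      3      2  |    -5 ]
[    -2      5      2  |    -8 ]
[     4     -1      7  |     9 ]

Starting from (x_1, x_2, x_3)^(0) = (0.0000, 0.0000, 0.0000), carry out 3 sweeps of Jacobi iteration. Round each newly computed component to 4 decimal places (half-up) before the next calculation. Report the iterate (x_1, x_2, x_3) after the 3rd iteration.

(-0.0822, -2.2730, 1.1279)

Iteration 1:
  x_1 = (-5 - (3)·0.0000 - (2)·0.0000) / (9) = -0.5556
  x_2 = (-8 - (-2)·0.0000 - (2)·0.0000) / (5) = -1.6000
  x_3 = (9 - (4)·0.0000 - (-1)·0.0000) / (7) = 1.2857
Iteration 2:
  x_1 = (-5 - (3)·-1.6000 - (2)·1.2857) / (9) = -0.3079
  x_2 = (-8 - (-2)·-0.5556 - (2)·1.2857) / (5) = -2.3365
  x_3 = (9 - (4)·-0.5556 - (-1)·-1.6000) / (7) = 1.3746
Iteration 3:
  x_1 = (-5 - (3)·-2.3365 - (2)·1.3746) / (9) = -0.0822
  x_2 = (-8 - (-2)·-0.3079 - (2)·1.3746) / (5) = -2.2730
  x_3 = (9 - (4)·-0.3079 - (-1)·-2.3365) / (7) = 1.1279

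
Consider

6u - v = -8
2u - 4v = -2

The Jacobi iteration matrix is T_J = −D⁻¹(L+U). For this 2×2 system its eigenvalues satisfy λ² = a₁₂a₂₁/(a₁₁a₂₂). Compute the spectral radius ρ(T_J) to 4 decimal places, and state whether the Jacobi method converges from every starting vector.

a₁₂a₂₁/(a₁₁a₂₂) = (-1)·(2) / ((6)·(-4)) = 0.083333
ρ = √|0.083333| = √0.083333 = 0.2887
ρ < 1, so Jacobi converges

0.2887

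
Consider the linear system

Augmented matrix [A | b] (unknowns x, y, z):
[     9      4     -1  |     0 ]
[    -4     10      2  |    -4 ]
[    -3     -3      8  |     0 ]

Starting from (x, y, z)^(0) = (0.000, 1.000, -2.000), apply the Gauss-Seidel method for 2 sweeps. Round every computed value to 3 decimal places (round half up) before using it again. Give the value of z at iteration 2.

-0.082

Iteration 1:
  x = (0 - (4)·1.000 - (-1)·-2.000) / (9) = -0.667
  y = (-4 - (-4)·-0.667 - (2)·-2.000) / (10) = -0.267
  z = (0 - (-3)·-0.667 - (-3)·-0.267) / (8) = -0.350
Iteration 2:
  x = (0 - (4)·-0.267 - (-1)·-0.350) / (9) = 0.080
  y = (-4 - (-4)·0.080 - (2)·-0.350) / (10) = -0.298
  z = (0 - (-3)·0.080 - (-3)·-0.298) / (8) = -0.082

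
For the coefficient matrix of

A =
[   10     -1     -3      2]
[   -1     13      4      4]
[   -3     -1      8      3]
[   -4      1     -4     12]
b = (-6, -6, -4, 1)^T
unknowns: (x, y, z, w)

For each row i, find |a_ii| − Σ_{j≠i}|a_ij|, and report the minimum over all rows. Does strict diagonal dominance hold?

row 1: |10| − (1+3+2) = 4
row 2: |13| − (1+4+4) = 4
row 3: |8| − (3+1+3) = 1
row 4: |12| − (4+1+4) = 3
minimum over rows = 1 → strictly diagonally dominant (convergence guaranteed)

1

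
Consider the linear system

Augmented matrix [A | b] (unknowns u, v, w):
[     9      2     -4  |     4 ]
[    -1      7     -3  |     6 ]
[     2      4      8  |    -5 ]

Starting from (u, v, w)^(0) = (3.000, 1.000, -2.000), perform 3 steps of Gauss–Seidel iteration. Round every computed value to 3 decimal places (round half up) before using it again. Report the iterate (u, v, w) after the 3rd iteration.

Iteration 1:
  u = (4 - (2)·1.000 - (-4)·-2.000) / (9) = -0.667
  v = (6 - (-1)·-0.667 - (-3)·-2.000) / (7) = -0.095
  w = (-5 - (2)·-0.667 - (4)·-0.095) / (8) = -0.411
Iteration 2:
  u = (4 - (2)·-0.095 - (-4)·-0.411) / (9) = 0.283
  v = (6 - (-1)·0.283 - (-3)·-0.411) / (7) = 0.721
  w = (-5 - (2)·0.283 - (4)·0.721) / (8) = -1.056
Iteration 3:
  u = (4 - (2)·0.721 - (-4)·-1.056) / (9) = -0.185
  v = (6 - (-1)·-0.185 - (-3)·-1.056) / (7) = 0.378
  w = (-5 - (2)·-0.185 - (4)·0.378) / (8) = -0.768

(-0.185, 0.378, -0.768)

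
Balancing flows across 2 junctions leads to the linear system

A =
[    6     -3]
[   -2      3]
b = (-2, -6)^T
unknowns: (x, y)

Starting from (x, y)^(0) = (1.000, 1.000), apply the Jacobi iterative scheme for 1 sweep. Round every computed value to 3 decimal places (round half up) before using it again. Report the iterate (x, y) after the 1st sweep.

Iteration 1:
  x = (-2 - (-3)·1.000) / (6) = 0.167
  y = (-6 - (-2)·1.000) / (3) = -1.333

(0.167, -1.333)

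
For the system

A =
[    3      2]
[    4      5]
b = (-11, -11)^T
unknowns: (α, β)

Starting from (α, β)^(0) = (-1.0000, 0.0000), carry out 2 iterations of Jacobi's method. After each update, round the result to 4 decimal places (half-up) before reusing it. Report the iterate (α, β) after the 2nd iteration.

Iteration 1:
  α = (-11 - (2)·0.0000) / (3) = -3.6667
  β = (-11 - (4)·-1.0000) / (5) = -1.4000
Iteration 2:
  α = (-11 - (2)·-1.4000) / (3) = -2.7333
  β = (-11 - (4)·-3.6667) / (5) = 0.7334

(-2.7333, 0.7334)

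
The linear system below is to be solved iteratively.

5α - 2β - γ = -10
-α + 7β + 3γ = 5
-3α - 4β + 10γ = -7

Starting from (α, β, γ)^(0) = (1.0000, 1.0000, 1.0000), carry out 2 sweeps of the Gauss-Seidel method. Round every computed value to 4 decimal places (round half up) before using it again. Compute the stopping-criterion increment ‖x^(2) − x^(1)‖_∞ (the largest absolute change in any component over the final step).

Iteration 1:
  α = (-10 - (-2)·1.0000 - (-1)·1.0000) / (5) = -1.4000
  β = (5 - (-1)·-1.4000 - (3)·1.0000) / (7) = 0.0857
  γ = (-7 - (-3)·-1.4000 - (-4)·0.0857) / (10) = -1.0857
Iteration 2:
  α = (-10 - (-2)·0.0857 - (-1)·-1.0857) / (5) = -2.1829
  β = (5 - (-1)·-2.1829 - (3)·-1.0857) / (7) = 0.8677
  γ = (-7 - (-3)·-2.1829 - (-4)·0.8677) / (10) = -1.0078
Change: (-0.7829, 0.7820, 0.0779) → max |·| = 0.7829

0.7829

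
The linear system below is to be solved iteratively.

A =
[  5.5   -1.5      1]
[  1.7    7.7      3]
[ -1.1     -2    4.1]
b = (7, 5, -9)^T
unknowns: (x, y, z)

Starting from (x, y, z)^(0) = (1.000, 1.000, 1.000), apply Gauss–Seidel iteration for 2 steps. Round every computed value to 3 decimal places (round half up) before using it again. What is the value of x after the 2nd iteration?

Iteration 1:
  x = (7 - (-1.5)·1.000 - (1)·1.000) / (5.5) = 1.364
  y = (5 - (1.7)·1.364 - (3)·1.000) / (7.7) = -0.041
  z = (-9 - (-1.1)·1.364 - (-2)·-0.041) / (4.1) = -1.849
Iteration 2:
  x = (7 - (-1.5)·-0.041 - (1)·-1.849) / (5.5) = 1.598
  y = (5 - (1.7)·1.598 - (3)·-1.849) / (7.7) = 1.017
  z = (-9 - (-1.1)·1.598 - (-2)·1.017) / (4.1) = -1.270

1.598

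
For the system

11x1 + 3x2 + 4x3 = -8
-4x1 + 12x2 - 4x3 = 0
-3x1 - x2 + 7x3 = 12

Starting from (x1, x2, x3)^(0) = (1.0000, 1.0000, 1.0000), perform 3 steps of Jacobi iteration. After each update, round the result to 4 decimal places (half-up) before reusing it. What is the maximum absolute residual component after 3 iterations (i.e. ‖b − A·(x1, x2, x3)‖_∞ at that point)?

2.2881

Iteration 1:
  x1 = (-8 - (3)·1.0000 - (4)·1.0000) / (11) = -1.3636
  x2 = (0 - (-4)·1.0000 - (-4)·1.0000) / (12) = 0.6667
  x3 = (12 - (-3)·1.0000 - (-1)·1.0000) / (7) = 2.2857
Iteration 2:
  x1 = (-8 - (3)·0.6667 - (4)·2.2857) / (11) = -1.7403
  x2 = (0 - (-4)·-1.3636 - (-4)·2.2857) / (12) = 0.3074
  x3 = (12 - (-3)·-1.3636 - (-1)·0.6667) / (7) = 1.2251
Iteration 3:
  x1 = (-8 - (3)·0.3074 - (4)·1.2251) / (11) = -1.2566
  x2 = (0 - (-4)·-1.7403 - (-4)·1.2251) / (12) = -0.1717
  x3 = (12 - (-3)·-1.7403 - (-1)·0.3074) / (7) = 1.0124
Residual b − A·x = (2.2881, 1.0836, 0.9717); ∞-norm = 2.2881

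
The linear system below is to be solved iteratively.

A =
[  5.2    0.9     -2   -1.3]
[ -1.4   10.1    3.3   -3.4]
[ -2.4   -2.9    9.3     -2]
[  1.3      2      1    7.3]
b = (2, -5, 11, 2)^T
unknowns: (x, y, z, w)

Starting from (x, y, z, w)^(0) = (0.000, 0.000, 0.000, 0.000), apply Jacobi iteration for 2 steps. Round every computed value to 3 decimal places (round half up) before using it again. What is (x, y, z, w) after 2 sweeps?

(0.994, -0.736, 1.187, 0.179)

Iteration 1:
  x = (2 - (0.9)·0.000 - (-2)·0.000 - (-1.3)·0.000) / (5.2) = 0.385
  y = (-5 - (-1.4)·0.000 - (3.3)·0.000 - (-3.4)·0.000) / (10.1) = -0.495
  z = (11 - (-2.4)·0.000 - (-2.9)·0.000 - (-2)·0.000) / (9.3) = 1.183
  w = (2 - (1.3)·0.000 - (2)·0.000 - (1)·0.000) / (7.3) = 0.274
Iteration 2:
  x = (2 - (0.9)·-0.495 - (-2)·1.183 - (-1.3)·0.274) / (5.2) = 0.994
  y = (-5 - (-1.4)·0.385 - (3.3)·1.183 - (-3.4)·0.274) / (10.1) = -0.736
  z = (11 - (-2.4)·0.385 - (-2.9)·-0.495 - (-2)·0.274) / (9.3) = 1.187
  w = (2 - (1.3)·0.385 - (2)·-0.495 - (1)·1.183) / (7.3) = 0.179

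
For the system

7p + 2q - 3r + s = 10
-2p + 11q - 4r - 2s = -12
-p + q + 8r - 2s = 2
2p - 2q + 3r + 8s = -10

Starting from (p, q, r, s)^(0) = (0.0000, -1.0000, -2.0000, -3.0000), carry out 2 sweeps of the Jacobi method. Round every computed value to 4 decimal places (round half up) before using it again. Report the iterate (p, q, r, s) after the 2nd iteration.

(2.0503, -1.1299, 0.5187, -2.0217)

Iteration 1:
  p = (10 - (2)·-1.0000 - (-3)·-2.0000 - (1)·-3.0000) / (7) = 1.2857
  q = (-12 - (-2)·0.0000 - (-4)·-2.0000 - (-2)·-3.0000) / (11) = -2.3636
  r = (2 - (-1)·0.0000 - (1)·-1.0000 - (-2)·-3.0000) / (8) = -0.3750
  s = (-10 - (2)·0.0000 - (-2)·-1.0000 - (3)·-2.0000) / (8) = -0.7500
Iteration 2:
  p = (10 - (2)·-2.3636 - (-3)·-0.3750 - (1)·-0.7500) / (7) = 2.0503
  q = (-12 - (-2)·1.2857 - (-4)·-0.3750 - (-2)·-0.7500) / (11) = -1.1299
  r = (2 - (-1)·1.2857 - (1)·-2.3636 - (-2)·-0.7500) / (8) = 0.5187
  s = (-10 - (2)·1.2857 - (-2)·-2.3636 - (3)·-0.3750) / (8) = -2.0217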